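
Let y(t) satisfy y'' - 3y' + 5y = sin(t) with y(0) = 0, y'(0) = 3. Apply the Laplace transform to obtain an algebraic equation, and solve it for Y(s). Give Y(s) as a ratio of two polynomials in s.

Apply the Laplace transform to the equation.
The derivative rules (L{y''} = s^2 Y - s·y(0) - y'(0) and L{y'} = sY - y(0), with y(0) = 0, y'(0) = 3) turn the left side into (s^2 - 3*s + 5)Y - (3).
The right side is L{sin(t)} = 1/(s^2 + 1).
So (s^2 - 3*s + 5)Y = 1/(s^2 + 1) + (3).
Isolate Y and clear denominators.

Y(s) = (3*s^2 + 4)/(s^4 - 3*s^3 + 6*s^2 - 3*s + 5)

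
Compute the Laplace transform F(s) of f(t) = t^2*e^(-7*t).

L{e^(-7t)} = 1/(s + 7).
Then apply L{t^2·g(t)} = (-1)^2 d^2/ds^2[G(s)] with G(s) = 1/(s + 7):
differentiating 2 times and applying the sign gives 2/(s + 7)^3.

F(s) = 2/(s + 7)^3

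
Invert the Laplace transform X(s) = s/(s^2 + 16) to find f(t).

f(t) = cos(4*t)

Since L{cos(4t)} = s/(s^2 + 16), the inverse is cos(4*t).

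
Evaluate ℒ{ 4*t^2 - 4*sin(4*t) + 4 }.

-16/(s^2 + 16) + 4/s + 8/s^3

The transform is linear, so treat each term independently.
(-4)·[L{sin(4t)} = 4/(s^2 + 16)]; (4)·[L{t^2} = 2!/s^3 = 2/s^3]; L{4} = 4/s.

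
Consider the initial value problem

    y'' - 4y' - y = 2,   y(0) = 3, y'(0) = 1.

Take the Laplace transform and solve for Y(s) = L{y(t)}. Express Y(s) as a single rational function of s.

Laplace-transform each side.
With L{y''} = s^2 Y - s·y(0) - y'(0) and L{y'} = sY - y(0), with y(0) = 3, y'(0) = 1: the LHS transforms to (s^2 - 4*s - 1)Y - (3*s - 11).
The right side is L{2} = 2/s.
So (s^2 - 4*s - 1)Y = 2/s + (3*s - 11).
Divide through and combine into a single rational function.

Y(s) = (3*s^2 - 11*s + 2)/(s^3 - 4*s^2 - s)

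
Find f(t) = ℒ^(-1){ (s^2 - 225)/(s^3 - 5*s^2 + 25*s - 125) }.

f(t) = -4*exp(5*t) + 5*sin(5*t) + 5*cos(5*t)

Factor the denominator: s^3 - 5*s^2 + 25*s - 125 = (s - 5)*(s^2 + 25).
Partial fraction decomposition gives [-4/(s - 5)] + [5*s/(s^2 + 25)] + [25/(s^2 + 25)].
Invert each term: -4/(s - 5) ↔ -4e^(5t); 5·s/(s^2 + 25) ↔ 5cos(5t); 5·5/(s^2 + 25) ↔ 5sin(5t).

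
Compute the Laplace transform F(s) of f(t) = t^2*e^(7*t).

F(s) = 2/(s - 7)^3

L{e^(7t)} = 1/(s - 7).
Then apply L{t^2·g(t)} = (-1)^2 d^2/ds^2[G(s)] with G(s) = 1/(s - 7):
differentiating 2 times and applying the sign gives 2/(s - 7)^3.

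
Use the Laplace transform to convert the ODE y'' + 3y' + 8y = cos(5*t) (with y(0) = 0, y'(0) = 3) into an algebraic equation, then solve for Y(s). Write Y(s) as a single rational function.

Apply the Laplace transform to the equation.
The derivative rules (L{y''} = s^2 Y - s·y(0) - y'(0) and L{y'} = sY - y(0), with y(0) = 0, y'(0) = 3) turn the left side into (s^2 + 3*s + 8)Y - (3).
The right side is L{cos(5*t)} = s/(s^2 + 25).
So (s^2 + 3*s + 8)Y = s/(s^2 + 25) + (3).
Solve for Y(s) and write it as one ratio of polynomials.

Y(s) = (3*s^2 + s + 75)/(s^4 + 3*s^3 + 33*s^2 + 75*s + 200)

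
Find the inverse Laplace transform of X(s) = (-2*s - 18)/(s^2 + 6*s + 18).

-4*exp(-3*t)*sin(3*t) - 2*exp(-3*t)*cos(3*t)

Complete the square in the denominator: s^2 + 6*s + 18 = (s + 3)^2 + 3^2.
Split the numerator to match: -2*s - 18 = -2·(s + 3) - 4·3.
Invert each term: -2·(s + 3)/((s + 3)^2 + 9) ↔ -2e^(-3t)cos(3t); -4·3/((s + 3)^2 + 9) ↔ -4e^(-3t)sin(3t).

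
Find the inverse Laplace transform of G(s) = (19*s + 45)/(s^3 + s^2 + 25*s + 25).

4*sin(5*t) - cos(5*t) + exp(-t)

Factor the denominator: s^3 + s^2 + 25*s + 25 = (s + 1)*(s^2 + 25).
Partial fraction decomposition gives [1/(s + 1)] + [-s/(s^2 + 25)] + [20/(s^2 + 25)].
Invert each term: 1/(s + 1) ↔ e^(-t); -1·s/(s^2 + 25) ↔ -cos(5t); 4·5/(s^2 + 25) ↔ 4sin(5t).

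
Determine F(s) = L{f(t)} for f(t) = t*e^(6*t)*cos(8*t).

L{cos(8t)} = s/(s^2 + 64).
Multiplying by e^(6t) shifts s → s - 6, so L{e^(6*t)*cos(8*t)} = (s - 6)/((s - 6)^2 + 64).
Then apply L{t·g(t)} = -d/ds[G(s)] with G(s) = (s - 6)/((s - 6)^2 + 64):
differentiating 1 time and applying the sign gives (s - 14)*(s + 2)/(s^2 - 12*s + 100)^2.

F(s) = (s - 14)*(s + 2)/(s^2 - 12*s + 100)^2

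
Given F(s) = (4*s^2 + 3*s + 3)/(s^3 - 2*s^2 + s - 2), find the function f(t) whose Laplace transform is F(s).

f(t) = 5*exp(2*t) + sin(t) - cos(t)

Factor the denominator: s^3 - 2*s^2 + s - 2 = (s - 2)*(s^2 + 1).
Partial fraction decomposition gives [5/(s - 2)] + [-s/(s^2 + 1)] + [1/(s^2 + 1)].
Invert each term: 5/(s - 2) ↔ 5e^(2t); -1·s/(s^2 + 1) ↔ -cos(t); 1·1/(s^2 + 1) ↔ sin(t).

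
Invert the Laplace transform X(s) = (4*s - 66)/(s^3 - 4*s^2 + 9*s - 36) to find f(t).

f(t) = -2*exp(4*t) + 4*sin(3*t) + 2*cos(3*t)

Factor the denominator: s^3 - 4*s^2 + 9*s - 36 = (s - 4)*(s^2 + 9).
Partial fraction decomposition gives [-2/(s - 4)] + [2*s/(s^2 + 9)] + [12/(s^2 + 9)].
Invert each term: -2/(s - 4) ↔ -2e^(4t); 2·s/(s^2 + 9) ↔ 2cos(3t); 4·3/(s^2 + 9) ↔ 4sin(3t).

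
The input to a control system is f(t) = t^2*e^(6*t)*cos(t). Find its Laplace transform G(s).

L{cos(t)} = s/(s^2 + 1).
Multiplying by e^(6t) shifts s → s - 6, so L{e^(6*t)*cos(t)} = (s - 6)/((s - 6)^2 + 1).
Then apply L{t^2·g(t)} = (-1)^2 d^2/ds^2[H(s)] with H(s) = (s - 6)/((s - 6)^2 + 1):
differentiating 2 times and applying the sign gives 2*(s - 6)*(s^2 - 12*s + 33)/(s^2 - 12*s + 37)^3.

G(s) = 2*(s - 6)*(s^2 - 12*s + 33)/(s^2 - 12*s + 37)^3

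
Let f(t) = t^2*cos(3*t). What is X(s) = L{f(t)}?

X(s) = 2*s*(s^2 - 27)/(s^2 + 9)^3

L{cos(3t)} = s/(s^2 + 9).
Then apply L{t^2·g(t)} = (-1)^2 d^2/ds^2[G(s)] with G(s) = s/(s^2 + 9):
differentiating 2 times and applying the sign gives 2*s*(s^2 - 27)/(s^2 + 9)^3.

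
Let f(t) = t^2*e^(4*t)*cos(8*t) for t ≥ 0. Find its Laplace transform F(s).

L{cos(8t)} = s/(s^2 + 64).
Multiplying by e^(4t) shifts s → s - 4, so L{e^(4*t)*cos(8*t)} = (s - 4)/((s - 4)^2 + 64).
Then apply L{t^2·g(t)} = (-1)^2 d^2/ds^2[G(s)] with G(s) = (s - 4)/((s - 4)^2 + 64):
differentiating 2 times and applying the sign gives 2*(s - 4)*(s^2 - 8*s - 176)/(s^2 - 8*s + 80)^3.

F(s) = 2*(s - 4)*(s^2 - 8*s - 176)/(s^2 - 8*s + 80)^3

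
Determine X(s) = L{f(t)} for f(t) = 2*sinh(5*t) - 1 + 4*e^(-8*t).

Apply the Laplace transform termwise.
(4)·[L{e^(-8t)} = 1/(s + 8)]; (2)·[L{sinh(5t)} = 5/(s^2 - 25)]; L{-1} = -1/s.

X(s) = 10/(s^2 - 25) + 4/(s + 8) - 1/s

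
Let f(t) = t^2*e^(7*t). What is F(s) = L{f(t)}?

L{e^(7t)} = 1/(s - 7).
Then apply L{t^2·g(t)} = (-1)^2 d^2/ds^2[G(s)] with G(s) = 1/(s - 7):
differentiating 2 times and applying the sign gives 2/(s - 7)^3.

F(s) = 2/(s - 7)^3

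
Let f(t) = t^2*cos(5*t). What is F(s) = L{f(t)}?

F(s) = 2*s*(s^2 - 75)/(s^2 + 25)^3

L{cos(5t)} = s/(s^2 + 25).
Then apply L{t^2·g(t)} = (-1)^2 d^2/ds^2[G(s)] with G(s) = s/(s^2 + 25):
differentiating 2 times and applying the sign gives 2*s*(s^2 - 75)/(s^2 + 25)^3.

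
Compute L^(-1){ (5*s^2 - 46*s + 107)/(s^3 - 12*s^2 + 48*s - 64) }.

3*t^2*exp(4*t)/2 - 6*t*exp(4*t) + 5*exp(4*t)

Factor the denominator: s^3 - 12*s^2 + 48*s - 64 = (s - 4)^3.
Partial fraction decomposition gives [5/(s - 4)] + [-6/(s - 4)^2] + [3/(s - 4)^3].
Invert each term: 5/(s - 4) ↔ 5e^(4t); -6/(s - 4)^2 ↔ -6t·e^(4t); 3/(s - 4)^3 ↔ (3/2)t^2·e^(4t).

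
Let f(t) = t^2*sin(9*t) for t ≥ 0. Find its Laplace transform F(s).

F(s) = 54*(s^2 - 27)/(s^2 + 81)^3

L{sin(9t)} = 9/(s^2 + 81).
Then apply L{t^2·g(t)} = (-1)^2 d^2/ds^2[G(s)] with G(s) = 9/(s^2 + 81):
differentiating 2 times and applying the sign gives 54*(s^2 - 27)/(s^2 + 81)^3.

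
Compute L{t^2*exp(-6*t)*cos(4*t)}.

2*(s + 6)*(s^2 + 12*s - 12)/(s^2 + 12*s + 52)^3

L{cos(4t)} = s/(s^2 + 16).
Multiplying by e^(-6t) shifts s → s + 6, so L{exp(-6*t)*cos(4*t)} = (s + 6)/((s + 6)^2 + 16).
Then apply L{t^2·g(t)} = (-1)^2 d^2/ds^2[G(s)] with G(s) = (s + 6)/((s + 6)^2 + 16):
differentiating 2 times and applying the sign gives 2*(s + 6)*(s^2 + 12*s - 12)/(s^2 + 12*s + 52)^3.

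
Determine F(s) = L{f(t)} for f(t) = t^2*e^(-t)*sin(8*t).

F(s) = 16*(3*s^2 + 6*s - 61)/(s^2 + 2*s + 65)^3

L{sin(8t)} = 8/(s^2 + 64).
Multiplying by e^(-t) shifts s → s + 1, so L{e^(-t)*sin(8*t)} = 8/((s + 1)^2 + 64).
Then apply L{t^2·g(t)} = (-1)^2 d^2/ds^2[G(s)] with G(s) = 8/((s + 1)^2 + 64):
differentiating 2 times and applying the sign gives 16*(3*s^2 + 6*s - 61)/(s^2 + 2*s + 65)^3.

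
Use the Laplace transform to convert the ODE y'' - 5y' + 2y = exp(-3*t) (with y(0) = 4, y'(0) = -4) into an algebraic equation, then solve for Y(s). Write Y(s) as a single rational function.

Transform both sides with L{·}.
The derivative rules (L{y''} = s^2 Y - s·y(0) - y'(0) and L{y'} = sY - y(0), with y(0) = 4, y'(0) = -4) turn the left side into (s^2 - 5*s + 2)Y - (4*s - 24).
The right side is L{exp(-3*t)} = 1/(s + 3).
So (s^2 - 5*s + 2)Y = 1/(s + 3) + (4*s - 24).
Solve for Y(s) and write it as one ratio of polynomials.

Y(s) = (4*s^2 - 12*s - 71)/(s^3 - 2*s^2 - 13*s + 6)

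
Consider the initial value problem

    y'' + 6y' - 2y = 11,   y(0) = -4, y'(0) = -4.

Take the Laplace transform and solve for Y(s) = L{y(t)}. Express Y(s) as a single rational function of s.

Take the Laplace transform of both sides.
Using L{y''} = s^2 Y - s·y(0) - y'(0) and L{y'} = sY - y(0), with y(0) = -4, y'(0) = -4, the left side becomes (s^2 + 6*s - 2)Y - (-4*s - 28).
The right side is L{11} = 11/s.
So (s^2 + 6*s - 2)Y = 11/s + (-4*s - 28).
Isolate Y and clear denominators.

Y(s) = (-4*s^2 - 28*s + 11)/(s^3 + 6*s^2 - 2*s)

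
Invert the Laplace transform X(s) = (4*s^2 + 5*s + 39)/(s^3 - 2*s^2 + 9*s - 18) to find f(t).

Factor the denominator: s^3 - 2*s^2 + 9*s - 18 = (s - 2)*(s^2 + 9).
Partial fraction decomposition gives [5/(s - 2)] + [-s/(s^2 + 9)] + [3/(s^2 + 9)].
Invert each term: 5/(s - 2) ↔ 5e^(2t); -1·s/(s^2 + 9) ↔ -cos(3t); 1·3/(s^2 + 9) ↔ sin(3t).

f(t) = 5*exp(2*t) + sin(3*t) - cos(3*t)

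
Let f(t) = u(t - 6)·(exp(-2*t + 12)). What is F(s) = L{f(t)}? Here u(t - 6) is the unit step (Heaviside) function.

By the second shifting theorem, L{u(t - c)·g(t - c)} = e^(-cs)·G(s) with c = 6 and G(s) = L{g(t)}.
L{e^(-2t)} = 1/(s + 2).

F(s) = exp(-6*s)/(s + 2)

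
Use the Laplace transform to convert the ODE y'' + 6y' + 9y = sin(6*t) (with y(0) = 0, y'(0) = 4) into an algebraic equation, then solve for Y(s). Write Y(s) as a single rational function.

Apply the Laplace transform to the equation.
Using L{y''} = s^2 Y - s·y(0) - y'(0) and L{y'} = sY - y(0), with y(0) = 0, y'(0) = 4, the left side becomes (s^2 + 6*s + 9)Y - (4).
The right side is L{sin(6*t)} = 6/(s^2 + 36).
So (s^2 + 6*s + 9)Y = 6/(s^2 + 36) + (4).
Isolate Y and clear denominators.

Y(s) = (4*s^2 + 150)/(s^4 + 6*s^3 + 45*s^2 + 216*s + 324)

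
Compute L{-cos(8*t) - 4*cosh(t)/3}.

The transform is linear, so treat each term independently.
(-1)·[L{cos(8t)} = s/(s^2 + 64)]; (-4/3)·[L{cosh(t)} = s/(s^2 - 1)].

-s/(s^2 + 64) - 4*s/(3*(s^2 - 1))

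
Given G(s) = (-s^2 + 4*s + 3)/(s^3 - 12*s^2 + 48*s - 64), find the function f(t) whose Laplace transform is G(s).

f(t) = 3*t^2*exp(4*t)/2 - 4*t*exp(4*t) - exp(4*t)

Factor the denominator: s^3 - 12*s^2 + 48*s - 64 = (s - 4)^3.
Partial fraction decomposition gives [-1/(s - 4)] + [-4/(s - 4)^2] + [3/(s - 4)^3].
Invert each term: -1/(s - 4) ↔ -e^(4t); -4/(s - 4)^2 ↔ -4t·e^(4t); 3/(s - 4)^3 ↔ (3/2)t^2·e^(4t).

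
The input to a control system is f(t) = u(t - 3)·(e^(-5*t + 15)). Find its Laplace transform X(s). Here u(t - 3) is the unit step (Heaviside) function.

X(s) = exp(-3*s)/(s + 5)

By the second shifting theorem, L{u(t - c)·g(t - c)} = e^(-cs)·G(s) with c = 3 and G(s) = L{g(t)}.
L{e^(-5t)} = 1/(s + 5).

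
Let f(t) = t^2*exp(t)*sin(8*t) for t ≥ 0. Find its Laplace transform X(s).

X(s) = 16*(3*s^2 - 6*s - 61)/(s^2 - 2*s + 65)^3

L{sin(8t)} = 8/(s^2 + 64).
Multiplying by e^(t) shifts s → s - 1, so L{exp(t)*sin(8*t)} = 8/((s - 1)^2 + 64).
Then apply L{t^2·g(t)} = (-1)^2 d^2/ds^2[G(s)] with G(s) = 8/((s - 1)^2 + 64):
differentiating 2 times and applying the sign gives 16*(3*s^2 - 6*s - 61)/(s^2 - 2*s + 65)^3.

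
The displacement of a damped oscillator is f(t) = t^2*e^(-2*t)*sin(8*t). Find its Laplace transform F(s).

L{sin(8t)} = 8/(s^2 + 64).
Multiplying by e^(-2t) shifts s → s + 2, so L{e^(-2*t)*sin(8*t)} = 8/((s + 2)^2 + 64).
Then apply L{t^2·g(t)} = (-1)^2 d^2/ds^2[G(s)] with G(s) = 8/((s + 2)^2 + 64):
differentiating 2 times and applying the sign gives 16*(3*s^2 + 12*s - 52)/(s^2 + 4*s + 68)^3.

F(s) = 16*(3*s^2 + 12*s - 52)/(s^2 + 4*s + 68)^3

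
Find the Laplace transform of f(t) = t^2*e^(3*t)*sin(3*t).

L{sin(3t)} = 3/(s^2 + 9).
Multiplying by e^(3t) shifts s → s - 3, so L{e^(3*t)*sin(3*t)} = 3/((s - 3)^2 + 9).
Then apply L{t^2·g(t)} = (-1)^2 d^2/ds^2[G(s)] with G(s) = 3/((s - 3)^2 + 9):
differentiating 2 times and applying the sign gives 18*(s^2 - 6*s + 6)/(s^2 - 6*s + 18)^3.

18*(s^2 - 6*s + 6)/(s^2 - 6*s + 18)^3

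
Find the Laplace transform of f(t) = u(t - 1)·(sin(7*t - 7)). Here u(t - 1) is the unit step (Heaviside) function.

By the second shifting theorem, L{u(t - c)·g(t - c)} = e^(-cs)·G(s) with c = 1 and G(s) = L{g(t)}.
L{sin(7t)} = 7/(s^2 + 49).

7*exp(-s)/(s^2 + 49)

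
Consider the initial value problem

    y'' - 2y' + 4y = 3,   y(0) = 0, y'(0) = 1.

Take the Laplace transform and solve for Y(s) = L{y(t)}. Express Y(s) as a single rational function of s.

Apply the Laplace transform to the equation.
The derivative rules (L{y''} = s^2 Y - s·y(0) - y'(0) and L{y'} = sY - y(0), with y(0) = 0, y'(0) = 1) turn the left side into (s^2 - 2*s + 4)Y - (1).
The right side is L{3} = 3/s.
So (s^2 - 2*s + 4)Y = 3/s + (1).
Solve for Y(s) and write it as one ratio of polynomials.

Y(s) = (s + 3)/(s^3 - 2*s^2 + 4*s)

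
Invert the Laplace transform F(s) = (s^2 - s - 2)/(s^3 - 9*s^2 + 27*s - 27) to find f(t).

Factor the denominator: s^3 - 9*s^2 + 27*s - 27 = (s - 3)^3.
Partial fraction decomposition gives [1/(s - 3)] + [5/(s - 3)^2] + [4/(s - 3)^3].
Invert each term: 1/(s - 3) ↔ e^(3t); 5/(s - 3)^2 ↔ 5t·e^(3t); 4/(s - 3)^3 ↔ (2)t^2·e^(3t).

f(t) = 2*t^2*exp(3*t) + 5*t*exp(3*t) + exp(3*t)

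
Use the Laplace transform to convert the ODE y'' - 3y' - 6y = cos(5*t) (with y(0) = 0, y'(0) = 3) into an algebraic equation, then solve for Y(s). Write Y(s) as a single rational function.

Apply the Laplace transform to the equation.
Using L{y''} = s^2 Y - s·y(0) - y'(0) and L{y'} = sY - y(0), with y(0) = 0, y'(0) = 3, the left side becomes (s^2 - 3*s - 6)Y - (3).
The right side is L{cos(5*t)} = s/(s^2 + 25).
So (s^2 - 3*s - 6)Y = s/(s^2 + 25) + (3).
Divide through and combine into a single rational function.

Y(s) = (3*s^2 + s + 75)/(s^4 - 3*s^3 + 19*s^2 - 75*s - 150)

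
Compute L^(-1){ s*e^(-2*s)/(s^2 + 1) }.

Heaviside(t - 2)*(cos(t - 2))

The factor e^(-2s) signals a time shift by c = 2 (second shifting theorem).
L{cos(t)} = s/(s^2 + 1), so L^-1{s/(s^2 + 1)} = cos(t).
Hence the inverse is u(t - 2) times that function evaluated at t - 2.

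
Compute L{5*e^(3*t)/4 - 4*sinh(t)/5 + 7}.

Apply the Laplace transform termwise.
(-4/5)·[L{sinh(t)} = 1/(s^2 - 1)]; (5/4)·[L{e^(3t)} = 1/(s - 3)]; L{7} = 7/s.

-4/(5*(s^2 - 1)) + 5/(4*(s - 3)) + 7/s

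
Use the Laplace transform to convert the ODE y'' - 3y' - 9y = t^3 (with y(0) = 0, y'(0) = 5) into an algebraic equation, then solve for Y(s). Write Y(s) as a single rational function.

Laplace-transform each side.
The derivative rules (L{y''} = s^2 Y - s·y(0) - y'(0) and L{y'} = sY - y(0), with y(0) = 0, y'(0) = 5) turn the left side into (s^2 - 3*s - 9)Y - (5).
The right side is L{t^3} = 6/s^4.
So (s^2 - 3*s - 9)Y = 6/s^4 + (5).
Isolate Y and clear denominators.

Y(s) = (5*s^4 + 6)/(s^6 - 3*s^5 - 9*s^4)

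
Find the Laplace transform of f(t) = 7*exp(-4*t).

L{7} = 7/s.
By the first shifting theorem, multiplying by e^(-4t) replaces s with s + 4.

7/(s + 4)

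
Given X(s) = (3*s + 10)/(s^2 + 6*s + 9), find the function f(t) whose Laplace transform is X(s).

Factor the denominator: s^2 + 6*s + 9 = (s + 3)^2.
Partial fraction decomposition gives [3/(s + 3)] + [(s + 3)^(-2)].
Invert each term: 3/(s + 3) ↔ 3e^(-3t); 1/(s + 3)^2 ↔ t·e^(-3t).

f(t) = t*exp(-3*t) + 3*exp(-3*t)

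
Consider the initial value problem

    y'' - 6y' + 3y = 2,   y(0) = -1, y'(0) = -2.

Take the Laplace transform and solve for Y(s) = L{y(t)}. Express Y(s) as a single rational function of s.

Apply the Laplace transform to the equation.
Using L{y''} = s^2 Y - s·y(0) - y'(0) and L{y'} = sY - y(0), with y(0) = -1, y'(0) = -2, the left side becomes (s^2 - 6*s + 3)Y - (-s + 4).
The right side is L{2} = 2/s.
So (s^2 - 6*s + 3)Y = 2/s + (-s + 4).
Isolate Y and clear denominators.

Y(s) = (-s^2 + 4*s + 2)/(s^3 - 6*s^2 + 3*s)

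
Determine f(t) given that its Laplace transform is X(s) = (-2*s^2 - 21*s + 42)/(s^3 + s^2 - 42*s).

Factor the denominator: s^3 + s^2 - 42*s = s*(s - 6)*(s + 7).
Partial fraction decomposition gives [1/(s + 7)] + [-1/s] + [-2/(s - 6)].
Invert each term: 1/(s + 7) ↔ e^(-7t); -1/(s - 0) ↔ -e^(0t); -2/(s - 6) ↔ -2e^(6t).

f(t) = -2*exp(6*t) - 1 + exp(-7*t)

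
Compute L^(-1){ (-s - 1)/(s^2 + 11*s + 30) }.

Factor the denominator: s^2 + 11*s + 30 = (s + 5)*(s + 6).
Partial fraction decomposition gives [-5/(s + 6)] + [4/(s + 5)].
Invert each term: -5/(s + 6) ↔ -5e^(-6t); 4/(s + 5) ↔ 4e^(-5t).

4*exp(-5*t) - 5*exp(-6*t)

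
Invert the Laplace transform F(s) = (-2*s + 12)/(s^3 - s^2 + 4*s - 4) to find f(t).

f(t) = 2*exp(t) - 2*sin(2*t) - 2*cos(2*t)

Factor the denominator: s^3 - s^2 + 4*s - 4 = (s - 1)*(s^2 + 4).
Partial fraction decomposition gives [2/(s - 1)] + [-2*s/(s^2 + 4)] + [-4/(s^2 + 4)].
Invert each term: 2/(s - 1) ↔ 2e^(t); -2·s/(s^2 + 4) ↔ -2cos(2t); -2·2/(s^2 + 4) ↔ -2sin(2t).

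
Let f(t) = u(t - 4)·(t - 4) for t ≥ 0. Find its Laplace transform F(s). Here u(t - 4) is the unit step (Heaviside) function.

By the second shifting theorem, L{u(t - c)·g(t - c)} = e^(-cs)·G(s) with c = 4 and G(s) = L{g(t)}.
L{t} = 1!/s^2 = 1/s^2.

F(s) = exp(-4*s)/s^2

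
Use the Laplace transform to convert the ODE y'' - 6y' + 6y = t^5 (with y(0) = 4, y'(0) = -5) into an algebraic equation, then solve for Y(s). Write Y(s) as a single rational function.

Laplace-transform each side.
With L{y''} = s^2 Y - s·y(0) - y'(0) and L{y'} = sY - y(0), with y(0) = 4, y'(0) = -5: the LHS transforms to (s^2 - 6*s + 6)Y - (4*s - 29).
The right side is L{t^5} = 120/s^6.
So (s^2 - 6*s + 6)Y = 120/s^6 + (4*s - 29).
Isolate Y and clear denominators.

Y(s) = (4*s^7 - 29*s^6 + 120)/(s^8 - 6*s^7 + 6*s^6)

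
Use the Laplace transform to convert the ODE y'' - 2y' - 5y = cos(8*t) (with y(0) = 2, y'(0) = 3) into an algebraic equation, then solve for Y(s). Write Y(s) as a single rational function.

Y(s) = (2*s^3 - s^2 + 129*s - 64)/(s^4 - 2*s^3 + 59*s^2 - 128*s - 320)

Laplace-transform each side.
Using L{y''} = s^2 Y - s·y(0) - y'(0) and L{y'} = sY - y(0), with y(0) = 2, y'(0) = 3, the left side becomes (s^2 - 2*s - 5)Y - (2*s - 1).
The right side is L{cos(8*t)} = s/(s^2 + 64).
So (s^2 - 2*s - 5)Y = s/(s^2 + 64) + (2*s - 1).
Divide through and combine into a single rational function.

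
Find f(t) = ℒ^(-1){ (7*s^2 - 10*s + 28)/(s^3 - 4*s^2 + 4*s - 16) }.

Factor the denominator: s^3 - 4*s^2 + 4*s - 16 = (s - 4)*(s^2 + 4).
Partial fraction decomposition gives [5/(s - 4)] + [2*s/(s^2 + 4)] + [-2/(s^2 + 4)].
Invert each term: 5/(s - 4) ↔ 5e^(4t); 2·s/(s^2 + 4) ↔ 2cos(2t); -1·2/(s^2 + 4) ↔ -sin(2t).

f(t) = 5*exp(4*t) - sin(2*t) + 2*cos(2*t)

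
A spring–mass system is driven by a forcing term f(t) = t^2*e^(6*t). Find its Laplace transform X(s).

X(s) = 2/(s - 6)^3

L{e^(6t)} = 1/(s - 6).
Then apply L{t^2·g(t)} = (-1)^2 d^2/ds^2[G(s)] with G(s) = 1/(s - 6):
differentiating 2 times and applying the sign gives 2/(s - 6)^3.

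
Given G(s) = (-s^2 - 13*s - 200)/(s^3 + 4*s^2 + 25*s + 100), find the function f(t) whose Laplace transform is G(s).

f(t) = -5*sin(5*t) + 3*cos(5*t) - 4*exp(-4*t)

Factor the denominator: s^3 + 4*s^2 + 25*s + 100 = (s + 4)*(s^2 + 25).
Partial fraction decomposition gives [-4/(s + 4)] + [3*s/(s^2 + 25)] + [-25/(s^2 + 25)].
Invert each term: -4/(s + 4) ↔ -4e^(-4t); 3·s/(s^2 + 25) ↔ 3cos(5t); -5·5/(s^2 + 25) ↔ -5sin(5t).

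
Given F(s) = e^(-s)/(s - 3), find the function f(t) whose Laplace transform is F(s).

f(t) = Heaviside(t - 1)*(exp(3*t - 3))

The factor e^(-s) signals a time shift by c = 1 (second shifting theorem).
L{e^(3t)} = 1/(s - 3), so L^-1{1/(s - 3)} = e^(3*t).
Hence the inverse is u(t - 1) times that function evaluated at t - 1.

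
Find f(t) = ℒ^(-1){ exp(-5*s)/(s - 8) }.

f(t) = Heaviside(t - 5)*(exp(8*t - 40))

The factor e^(-5s) signals a time shift by c = 5 (second shifting theorem).
L{e^(8t)} = 1/(s - 8), so L^-1{1/(s - 8)} = exp(8*t).
Hence the inverse is u(t - 5) times that function evaluated at t - 5.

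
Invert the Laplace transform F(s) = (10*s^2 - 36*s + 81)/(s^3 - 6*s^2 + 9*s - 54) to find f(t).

f(t) = 5*exp(6*t) - 2*sin(3*t) + 5*cos(3*t)

Factor the denominator: s^3 - 6*s^2 + 9*s - 54 = (s - 6)*(s^2 + 9).
Partial fraction decomposition gives [5/(s - 6)] + [5*s/(s^2 + 9)] + [-6/(s^2 + 9)].
Invert each term: 5/(s - 6) ↔ 5e^(6t); 5·s/(s^2 + 9) ↔ 5cos(3t); -2·3/(s^2 + 9) ↔ -2sin(3t).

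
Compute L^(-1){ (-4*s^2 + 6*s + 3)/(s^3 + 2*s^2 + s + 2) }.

4*sin(t) + cos(t) - 5*exp(-2*t)

Factor the denominator: s^3 + 2*s^2 + s + 2 = (s + 2)*(s^2 + 1).
Partial fraction decomposition gives [-5/(s + 2)] + [s/(s^2 + 1)] + [4/(s^2 + 1)].
Invert each term: -5/(s + 2) ↔ -5e^(-2t); 1·s/(s^2 + 1) ↔ cos(t); 4·1/(s^2 + 1) ↔ 4sin(t).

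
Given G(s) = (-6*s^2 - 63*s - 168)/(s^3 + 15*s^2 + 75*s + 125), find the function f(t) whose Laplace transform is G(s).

Factor the denominator: s^3 + 15*s^2 + 75*s + 125 = (s + 5)^3.
Partial fraction decomposition gives [-6/(s + 5)] + [-3/(s + 5)^2] + [-3/(s + 5)^3].
Invert each term: -6/(s + 5) ↔ -6e^(-5t); -3/(s + 5)^2 ↔ -3t·e^(-5t); -3/(s + 5)^3 ↔ (-3/2)t^2·e^(-5t).

f(t) = -3*t^2*exp(-5*t)/2 - 3*t*exp(-5*t) - 6*exp(-5*t)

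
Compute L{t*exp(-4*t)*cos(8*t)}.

L{cos(8t)} = s/(s^2 + 64).
Multiplying by e^(-4t) shifts s → s + 4, so L{exp(-4*t)*cos(8*t)} = (s + 4)/((s + 4)^2 + 64).
Then apply L{t·g(t)} = -d/ds[H(s)] with H(s) = (s + 4)/((s + 4)^2 + 64):
differentiating 1 time and applying the sign gives (s - 4)*(s + 12)/(s^2 + 8*s + 80)^2.

(s - 4)*(s + 12)/(s^2 + 8*s + 80)^2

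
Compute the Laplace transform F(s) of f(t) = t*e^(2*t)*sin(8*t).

L{sin(8t)} = 8/(s^2 + 64).
Multiplying by e^(2t) shifts s → s - 2, so L{e^(2*t)*sin(8*t)} = 8/((s - 2)^2 + 64).
Then apply L{t·g(t)} = -d/ds[G(s)] with G(s) = 8/((s - 2)^2 + 64):
differentiating 1 time and applying the sign gives 16*(s - 2)/(s^2 - 4*s + 68)^2.

F(s) = 16*(s - 2)/(s^2 - 4*s + 68)^2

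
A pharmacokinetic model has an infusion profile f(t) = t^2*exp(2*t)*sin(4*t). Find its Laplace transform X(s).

L{sin(4t)} = 4/(s^2 + 16).
Multiplying by e^(2t) shifts s → s - 2, so L{exp(2*t)*sin(4*t)} = 4/((s - 2)^2 + 16).
Then apply L{t^2·g(t)} = (-1)^2 d^2/ds^2[G(s)] with G(s) = 4/((s - 2)^2 + 16):
differentiating 2 times and applying the sign gives 8*(3*s^2 - 12*s - 4)/(s^2 - 4*s + 20)^3.

X(s) = 8*(3*s^2 - 12*s - 4)/(s^2 - 4*s + 20)^3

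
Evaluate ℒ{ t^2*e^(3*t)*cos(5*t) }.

2*(s - 3)*(s^2 - 6*s - 66)/(s^2 - 6*s + 34)^3

L{cos(5t)} = s/(s^2 + 25).
Multiplying by e^(3t) shifts s → s - 3, so L{e^(3*t)*cos(5*t)} = (s - 3)/((s - 3)^2 + 25).
Then apply L{t^2·g(t)} = (-1)^2 d^2/ds^2[G(s)] with G(s) = (s - 3)/((s - 3)^2 + 25):
differentiating 2 times and applying the sign gives 2*(s - 3)*(s^2 - 6*s - 66)/(s^2 - 6*s + 34)^3.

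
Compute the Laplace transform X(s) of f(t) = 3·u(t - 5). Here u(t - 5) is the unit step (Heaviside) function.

By the second shifting theorem, L{u(t - c)·g(t - c)} = e^(-cs)·G(s) with c = 5 and G(s) = L{g(t)}.
L{3} = 3/s.

X(s) = 3*exp(-5*s)/s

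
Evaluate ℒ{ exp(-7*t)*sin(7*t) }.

7/((s + 7)^2 + 49)

L{sin(7t)} = 7/(s^2 + 49).
By the first shifting theorem, multiplying by e^(-7t) replaces s with s + 7.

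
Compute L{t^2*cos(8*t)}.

2*s*(s^2 - 192)/(s^2 + 64)^3

L{cos(8t)} = s/(s^2 + 64).
Then apply L{t^2·g(t)} = (-1)^2 d^2/ds^2[G(s)] with G(s) = s/(s^2 + 64):
differentiating 2 times and applying the sign gives 2*s*(s^2 - 192)/(s^2 + 64)^3.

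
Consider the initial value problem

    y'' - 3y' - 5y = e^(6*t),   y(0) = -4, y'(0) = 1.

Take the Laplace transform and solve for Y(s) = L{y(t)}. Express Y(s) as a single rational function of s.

Transform both sides with L{·}.
Using L{y''} = s^2 Y - s·y(0) - y'(0) and L{y'} = sY - y(0), with y(0) = -4, y'(0) = 1, the left side becomes (s^2 - 3*s - 5)Y - (-4*s + 13).
The right side is L{e^(6*t)} = 1/(s - 6).
So (s^2 - 3*s - 5)Y = 1/(s - 6) + (-4*s + 13).
Divide through and combine into a single rational function.

Y(s) = (-4*s^2 + 37*s - 77)/(s^3 - 9*s^2 + 13*s + 30)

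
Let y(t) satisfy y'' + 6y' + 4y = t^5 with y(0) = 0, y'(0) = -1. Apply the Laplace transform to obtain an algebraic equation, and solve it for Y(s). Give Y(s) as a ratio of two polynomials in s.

Laplace-transform each side.
Using L{y''} = s^2 Y - s·y(0) - y'(0) and L{y'} = sY - y(0), with y(0) = 0, y'(0) = -1, the left side becomes (s^2 + 6*s + 4)Y - (-1).
The right side is L{t^5} = 120/s^6.
So (s^2 + 6*s + 4)Y = 120/s^6 + (-1).
Divide through and combine into a single rational function.

Y(s) = (-s^6 + 120)/(s^8 + 6*s^7 + 4*s^6)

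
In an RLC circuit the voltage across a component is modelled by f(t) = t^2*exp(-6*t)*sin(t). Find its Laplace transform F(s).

L{sin(t)} = 1/(s^2 + 1).
Multiplying by e^(-6t) shifts s → s + 6, so L{exp(-6*t)*sin(t)} = 1/((s + 6)^2 + 1).
Then apply L{t^2·g(t)} = (-1)^2 d^2/ds^2[G(s)] with G(s) = 1/((s + 6)^2 + 1):
differentiating 2 times and applying the sign gives 2*(3*s^2 + 36*s + 107)/(s^2 + 12*s + 37)^3.

F(s) = 2*(3*s^2 + 36*s + 107)/(s^2 + 12*s + 37)^3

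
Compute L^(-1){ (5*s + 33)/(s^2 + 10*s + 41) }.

2*exp(-5*t)*sin(4*t) + 5*exp(-5*t)*cos(4*t)

Complete the square in the denominator: s^2 + 10*s + 41 = (s + 5)^2 + 4^2.
Split the numerator to match: 5*s + 33 = 5·(s + 5) + 2·4.
Invert each term: 5·(s + 5)/((s + 5)^2 + 16) ↔ 5e^(-5t)cos(4t); 2·4/((s + 5)^2 + 16) ↔ 2e^(-5t)sin(4t).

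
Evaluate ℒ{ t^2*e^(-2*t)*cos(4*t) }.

L{cos(4t)} = s/(s^2 + 16).
Multiplying by e^(-2t) shifts s → s + 2, so L{e^(-2*t)*cos(4*t)} = (s + 2)/((s + 2)^2 + 16).
Then apply L{t^2·g(t)} = (-1)^2 d^2/ds^2[G(s)] with G(s) = (s + 2)/((s + 2)^2 + 16):
differentiating 2 times and applying the sign gives 2*(s + 2)*(s^2 + 4*s - 44)/(s^2 + 4*s + 20)^3.

2*(s + 2)*(s^2 + 4*s - 44)/(s^2 + 4*s + 20)^3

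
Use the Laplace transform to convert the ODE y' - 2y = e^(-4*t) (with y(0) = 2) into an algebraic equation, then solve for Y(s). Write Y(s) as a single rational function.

Y(s) = (2*s + 9)/(s^2 + 2*s - 8)

Laplace-transform each side.
The derivative rules (L{y'} = sY - y(0) = sY - 2) turn the left side into (s - 2)Y - (2).
The right side is L{e^(-4*t)} = 1/(s + 4).
So (s - 2)Y = 1/(s + 4) + (2).
Isolate Y and clear denominators.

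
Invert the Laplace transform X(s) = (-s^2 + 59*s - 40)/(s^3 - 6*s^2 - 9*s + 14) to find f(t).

f(t) = 6*exp(7*t) - exp(t) - 6*exp(-2*t)

Factor the denominator: s^3 - 6*s^2 - 9*s + 14 = (s - 7)*(s - 1)*(s + 2).
Partial fraction decomposition gives [-6/(s + 2)] + [-1/(s - 1)] + [6/(s - 7)].
Invert each term: -6/(s + 2) ↔ -6e^(-2t); -1/(s - 1) ↔ -e^(t); 6/(s - 7) ↔ 6e^(7t).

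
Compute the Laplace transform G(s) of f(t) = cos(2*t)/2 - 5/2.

G(s) = s/(2*(s^2 + 4)) - 5/(2*s)

The transform is linear, so treat each term independently.
L{-5/2} = (-5/2)/s; (1/2)·[L{cos(2t)} = s/(s^2 + 4)].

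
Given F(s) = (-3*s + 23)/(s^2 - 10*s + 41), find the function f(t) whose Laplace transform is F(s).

f(t) = 2*exp(5*t)*sin(4*t) - 3*exp(5*t)*cos(4*t)

Complete the square in the denominator: s^2 - 10*s + 41 = (s - 5)^2 + 4^2.
Split the numerator to match: -3*s + 23 = -3·(s - 5) + 2·4.
Invert each term: -3·(s - 5)/((s - 5)^2 + 16) ↔ -3e^(5t)cos(4t); 2·4/((s - 5)^2 + 16) ↔ 2e^(5t)sin(4t).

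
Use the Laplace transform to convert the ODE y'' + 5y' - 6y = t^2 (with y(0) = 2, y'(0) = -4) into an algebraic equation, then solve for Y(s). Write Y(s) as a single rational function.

Y(s) = (2*s^4 + 6*s^3 + 2)/(s^5 + 5*s^4 - 6*s^3)

Apply the Laplace transform to the equation.
The derivative rules (L{y''} = s^2 Y - s·y(0) - y'(0) and L{y'} = sY - y(0), with y(0) = 2, y'(0) = -4) turn the left side into (s^2 + 5*s - 6)Y - (2*s + 6).
The right side is L{t^2} = 2/s^3.
So (s^2 + 5*s - 6)Y = 2/s^3 + (2*s + 6).
Solve for Y(s) and write it as one ratio of polynomials.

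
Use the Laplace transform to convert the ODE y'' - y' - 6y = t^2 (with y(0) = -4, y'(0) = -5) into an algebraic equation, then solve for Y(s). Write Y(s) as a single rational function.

Y(s) = (-4*s^4 - s^3 + 2)/(s^5 - s^4 - 6*s^3)

Laplace-transform each side.
The derivative rules (L{y''} = s^2 Y - s·y(0) - y'(0) and L{y'} = sY - y(0), with y(0) = -4, y'(0) = -5) turn the left side into (s^2 - s - 6)Y - (-4*s - 1).
The right side is L{t^2} = 2/s^3.
So (s^2 - s - 6)Y = 2/s^3 + (-4*s - 1).
Solve for Y(s) and write it as one ratio of polynomials.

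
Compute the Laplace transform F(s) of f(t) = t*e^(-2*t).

L{e^(-2t)} = 1/(s + 2).
Then apply L{t·g(t)} = -d/ds[G(s)] with G(s) = 1/(s + 2):
differentiating 1 time and applying the sign gives (s + 2)^(-2).

F(s) = (s + 2)^(-2)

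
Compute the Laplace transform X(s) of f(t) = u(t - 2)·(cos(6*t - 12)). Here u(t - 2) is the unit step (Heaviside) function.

By the second shifting theorem, L{u(t - c)·g(t - c)} = e^(-cs)·G(s) with c = 2 and G(s) = L{g(t)}.
L{cos(6t)} = s/(s^2 + 36).

X(s) = s*exp(-2*s)/(s^2 + 36)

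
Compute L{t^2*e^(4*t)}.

2/(s - 4)^3

L{e^(4t)} = 1/(s - 4).
Then apply L{t^2·g(t)} = (-1)^2 d^2/ds^2[G(s)] with G(s) = 1/(s - 4):
differentiating 2 times and applying the sign gives 2/(s - 4)^3.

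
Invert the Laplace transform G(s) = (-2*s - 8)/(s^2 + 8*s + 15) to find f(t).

Rewrite the denominator: s^2 + 8*s + 15 = (s + 4)^2 - 1.
The form in (s + 4) signals a first-shifting-theorem factor e^(-4t).
Since L{cosh(t)} = s/(s^2 - 1), the inverse is e^(-4*t)*cosh(t), scaled by -2.

f(t) = -2*exp(-4*t)*cosh(t)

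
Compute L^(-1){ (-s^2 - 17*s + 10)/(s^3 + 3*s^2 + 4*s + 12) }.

-sin(2*t) - 5*cos(2*t) + 4*exp(-3*t)

Factor the denominator: s^3 + 3*s^2 + 4*s + 12 = (s + 3)*(s^2 + 4).
Partial fraction decomposition gives [4/(s + 3)] + [-5*s/(s^2 + 4)] + [-2/(s^2 + 4)].
Invert each term: 4/(s + 3) ↔ 4e^(-3t); -5·s/(s^2 + 4) ↔ -5cos(2t); -1·2/(s^2 + 4) ↔ -sin(2t).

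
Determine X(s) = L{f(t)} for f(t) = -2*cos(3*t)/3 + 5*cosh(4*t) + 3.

X(s) = -2*s/(3*(s^2 + 9)) + 5*s/(s^2 - 16) + 3/s

By linearity of the Laplace transform, transform each term separately.
(-2/3)·[L{cos(3t)} = s/(s^2 + 9)]; (5)·[L{cosh(4t)} = s/(s^2 - 16)]; L{3} = 3/s.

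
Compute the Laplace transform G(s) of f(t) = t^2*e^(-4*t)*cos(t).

L{cos(t)} = s/(s^2 + 1).
Multiplying by e^(-4t) shifts s → s + 4, so L{e^(-4*t)*cos(t)} = (s + 4)/((s + 4)^2 + 1).
Then apply L{t^2·g(t)} = (-1)^2 d^2/ds^2[H(s)] with H(s) = (s + 4)/((s + 4)^2 + 1):
differentiating 2 times and applying the sign gives 2*(s + 4)*(s^2 + 8*s + 13)/(s^2 + 8*s + 17)^3.

G(s) = 2*(s + 4)*(s^2 + 8*s + 13)/(s^2 + 8*s + 17)^3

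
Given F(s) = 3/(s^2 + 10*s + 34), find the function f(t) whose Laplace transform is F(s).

f(t) = exp(-5*t)*sin(3*t)

Rewrite the denominator: s^2 + 10*s + 34 = (s + 5)^2 + 9.
The form in (s + 5) signals a first-shifting-theorem factor e^(-5t).
Since L{sin(3t)} = 3/(s^2 + 9), the inverse is e^(-5*t)*sin(3*t).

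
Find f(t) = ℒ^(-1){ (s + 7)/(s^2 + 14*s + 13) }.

f(t) = exp(-7*t)*cosh(6*t)

Rewrite the denominator: s^2 + 14*s + 13 = (s + 7)^2 - 36.
The form in (s + 7) signals a first-shifting-theorem factor e^(-7t).
Since L{cosh(6t)} = s/(s^2 - 36), the inverse is e^(-7*t)*cosh(6*t).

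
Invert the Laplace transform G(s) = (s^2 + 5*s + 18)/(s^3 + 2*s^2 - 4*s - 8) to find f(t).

Factor the denominator: s^3 + 2*s^2 - 4*s - 8 = (s - 2)*(s + 2)^2.
Partial fraction decomposition gives [-1/(s + 2)] + [-3/(s + 2)^2] + [2/(s - 2)].
Invert each term: -1/(s + 2) ↔ -e^(-2t); -3/(s + 2)^2 ↔ -3t·e^(-2t); 2/(s - 2) ↔ 2e^(2t).

f(t) = -3*t*exp(-2*t) + 2*exp(2*t) - exp(-2*t)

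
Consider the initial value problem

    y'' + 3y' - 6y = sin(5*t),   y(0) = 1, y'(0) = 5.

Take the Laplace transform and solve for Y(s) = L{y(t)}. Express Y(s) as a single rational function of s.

Y(s) = (s^3 + 8*s^2 + 25*s + 205)/(s^4 + 3*s^3 + 19*s^2 + 75*s - 150)

Laplace-transform each side.
Using L{y''} = s^2 Y - s·y(0) - y'(0) and L{y'} = sY - y(0), with y(0) = 1, y'(0) = 5, the left side becomes (s^2 + 3*s - 6)Y - (s + 8).
The right side is L{sin(5*t)} = 5/(s^2 + 25).
So (s^2 + 3*s - 6)Y = 5/(s^2 + 25) + (s + 8).
Solve for Y(s) and write it as one ratio of polynomials.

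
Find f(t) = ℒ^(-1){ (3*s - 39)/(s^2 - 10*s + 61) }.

f(t) = -4*exp(5*t)*sin(6*t) + 3*exp(5*t)*cos(6*t)

Complete the square in the denominator: s^2 - 10*s + 61 = (s - 5)^2 + 6^2.
Split the numerator to match: 3*s - 39 = 3·(s - 5) - 4·6.
Invert each term: 3·(s - 5)/((s - 5)^2 + 36) ↔ 3e^(5t)cos(6t); -4·6/((s - 5)^2 + 36) ↔ -4e^(5t)sin(6t).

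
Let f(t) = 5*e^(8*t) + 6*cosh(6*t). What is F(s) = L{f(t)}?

The transform is linear, so treat each term independently.
(5)·[L{e^(8t)} = 1/(s - 8)]; (6)·[L{cosh(6t)} = s/(s^2 - 36)].

F(s) = 6*s/(s^2 - 36) + 5/(s - 8)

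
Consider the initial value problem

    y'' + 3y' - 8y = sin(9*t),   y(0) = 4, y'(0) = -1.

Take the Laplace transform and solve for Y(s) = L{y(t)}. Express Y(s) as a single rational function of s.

Apply the Laplace transform to the equation.
With L{y''} = s^2 Y - s·y(0) - y'(0) and L{y'} = sY - y(0), with y(0) = 4, y'(0) = -1: the LHS transforms to (s^2 + 3*s - 8)Y - (4*s + 11).
The right side is L{sin(9*t)} = 9/(s^2 + 81).
So (s^2 + 3*s - 8)Y = 9/(s^2 + 81) + (4*s + 11).
Solve for Y(s) and write it as one ratio of polynomials.

Y(s) = (4*s^3 + 11*s^2 + 324*s + 900)/(s^4 + 3*s^3 + 73*s^2 + 243*s - 648)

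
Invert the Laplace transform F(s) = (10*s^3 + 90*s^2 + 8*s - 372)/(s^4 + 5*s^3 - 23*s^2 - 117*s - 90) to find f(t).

Factor the denominator: s^4 + 5*s^3 - 23*s^2 - 117*s - 90 = (s - 5)*(s + 1)*(s + 3)*(s + 6).
Partial fraction decomposition gives [6/(s - 5)] + [3/(s + 3)] + [5/(s + 1)] + [-4/(s + 6)].
Invert each term: 6/(s - 5) ↔ 6e^(5t); 3/(s + 3) ↔ 3e^(-3t); 5/(s + 1) ↔ 5e^(-t); -4/(s + 6) ↔ -4e^(-6t).

f(t) = 6*exp(5*t) + 5*exp(-t) + 3*exp(-3*t) - 4*exp(-6*t)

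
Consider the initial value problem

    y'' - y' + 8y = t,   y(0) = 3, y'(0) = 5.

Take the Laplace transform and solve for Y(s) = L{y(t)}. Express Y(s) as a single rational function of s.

Transform both sides with L{·}.
With L{y''} = s^2 Y - s·y(0) - y'(0) and L{y'} = sY - y(0), with y(0) = 3, y'(0) = 5: the LHS transforms to (s^2 - s + 8)Y - (3*s + 2).
The right side is L{t} = s^(-2).
So (s^2 - s + 8)Y = s^(-2) + (3*s + 2).
Isolate Y and clear denominators.

Y(s) = (3*s^3 + 2*s^2 + 1)/(s^4 - s^3 + 8*s^2)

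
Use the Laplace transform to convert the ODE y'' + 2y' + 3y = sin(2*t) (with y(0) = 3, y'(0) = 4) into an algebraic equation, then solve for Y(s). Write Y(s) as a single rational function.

Y(s) = (3*s^3 + 10*s^2 + 12*s + 42)/(s^4 + 2*s^3 + 7*s^2 + 8*s + 12)

Transform both sides with L{·}.
Using L{y''} = s^2 Y - s·y(0) - y'(0) and L{y'} = sY - y(0), with y(0) = 3, y'(0) = 4, the left side becomes (s^2 + 2*s + 3)Y - (3*s + 10).
The right side is L{sin(2*t)} = 2/(s^2 + 4).
So (s^2 + 2*s + 3)Y = 2/(s^2 + 4) + (3*s + 10).
Divide through and combine into a single rational function.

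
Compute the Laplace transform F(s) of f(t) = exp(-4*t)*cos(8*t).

L{cos(8t)} = s/(s^2 + 64).
By the first shifting theorem, multiplying by e^(-4t) replaces s with s + 4.

F(s) = (s + 4)/((s + 4)^2 + 64)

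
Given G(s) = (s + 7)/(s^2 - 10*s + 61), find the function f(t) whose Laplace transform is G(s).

f(t) = 2*exp(5*t)*sin(6*t) + exp(5*t)*cos(6*t)

Complete the square in the denominator: s^2 - 10*s + 61 = (s - 5)^2 + 6^2.
Split the numerator to match: s + 7 = 1·(s - 5) + 2·6.
Invert each term: 1·(s - 5)/((s - 5)^2 + 36) ↔ e^(5t)cos(6t); 2·6/((s - 5)^2 + 36) ↔ 2e^(5t)sin(6t).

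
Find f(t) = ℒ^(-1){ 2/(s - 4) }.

Since L{e^(4t)} = 1/(s - 4), the inverse is e^(4*t), scaled by 2.

f(t) = 2*exp(4*t)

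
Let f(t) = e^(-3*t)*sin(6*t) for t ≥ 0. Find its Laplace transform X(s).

L{sin(6t)} = 6/(s^2 + 36).
By the first shifting theorem, multiplying by e^(-3t) replaces s with s + 3.

X(s) = 6/((s + 3)^2 + 36)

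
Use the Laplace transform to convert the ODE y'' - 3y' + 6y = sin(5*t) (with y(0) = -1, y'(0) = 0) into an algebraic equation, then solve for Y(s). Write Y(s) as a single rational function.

Laplace-transform each side.
Using L{y''} = s^2 Y - s·y(0) - y'(0) and L{y'} = sY - y(0), with y(0) = -1, y'(0) = 0, the left side becomes (s^2 - 3*s + 6)Y - (-s + 3).
The right side is L{sin(5*t)} = 5/(s^2 + 25).
So (s^2 - 3*s + 6)Y = 5/(s^2 + 25) + (-s + 3).
Solve for Y(s) and write it as one ratio of polynomials.

Y(s) = (-s^3 + 3*s^2 - 25*s + 80)/(s^4 - 3*s^3 + 31*s^2 - 75*s + 150)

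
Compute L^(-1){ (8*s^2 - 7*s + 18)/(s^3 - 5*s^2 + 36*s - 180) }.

3*exp(5*t) + 3*sin(6*t) + 5*cos(6*t)

Factor the denominator: s^3 - 5*s^2 + 36*s - 180 = (s - 5)*(s^2 + 36).
Partial fraction decomposition gives [3/(s - 5)] + [5*s/(s^2 + 36)] + [18/(s^2 + 36)].
Invert each term: 3/(s - 5) ↔ 3e^(5t); 5·s/(s^2 + 36) ↔ 5cos(6t); 3·6/(s^2 + 36) ↔ 3sin(6t).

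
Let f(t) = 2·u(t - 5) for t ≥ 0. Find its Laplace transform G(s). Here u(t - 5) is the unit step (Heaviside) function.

By the second shifting theorem, L{u(t - c)·g(t - c)} = e^(-cs)·H(s) with c = 5 and H(s) = L{g(t)}.
L{2} = 2/s.

G(s) = 2*exp(-5*s)/s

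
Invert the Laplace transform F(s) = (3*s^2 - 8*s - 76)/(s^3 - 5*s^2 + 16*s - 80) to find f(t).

f(t) = -exp(5*t) + 3*sin(4*t) + 4*cos(4*t)

Factor the denominator: s^3 - 5*s^2 + 16*s - 80 = (s - 5)*(s^2 + 16).
Partial fraction decomposition gives [-1/(s - 5)] + [4*s/(s^2 + 16)] + [12/(s^2 + 16)].
Invert each term: -1/(s - 5) ↔ -e^(5t); 4·s/(s^2 + 16) ↔ 4cos(4t); 3·4/(s^2 + 16) ↔ 3sin(4t).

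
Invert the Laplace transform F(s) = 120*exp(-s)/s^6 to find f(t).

The factor e^(-s) signals a time shift by c = 1 (second shifting theorem).
L{t^5} = 5!/s^6 = 120/s^6, so L^-1{120/s^6} = t^5.
Hence the inverse is u(t - 1) times that function evaluated at t - 1.

f(t) = Heaviside(t - 1)*((t - 1)^5)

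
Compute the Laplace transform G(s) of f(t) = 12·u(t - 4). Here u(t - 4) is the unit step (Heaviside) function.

By the second shifting theorem, L{u(t - c)·g(t - c)} = e^(-cs)·H(s) with c = 4 and H(s) = L{g(t)}.
L{12} = 12/s.

G(s) = 12*exp(-4*s)/s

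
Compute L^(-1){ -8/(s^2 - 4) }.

-4*sinh(2*t)

Since L{sinh(2t)} = 2/(s^2 - 4), the inverse is sinh(2*t), scaled by -4.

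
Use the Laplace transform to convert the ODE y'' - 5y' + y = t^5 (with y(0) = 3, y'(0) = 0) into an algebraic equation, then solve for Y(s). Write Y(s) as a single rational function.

Y(s) = (3*s^7 - 15*s^6 + 120)/(s^8 - 5*s^7 + s^6)

Take the Laplace transform of both sides.
Using L{y''} = s^2 Y - s·y(0) - y'(0) and L{y'} = sY - y(0), with y(0) = 3, y'(0) = 0, the left side becomes (s^2 - 5*s + 1)Y - (3*s - 15).
The right side is L{t^5} = 120/s^6.
So (s^2 - 5*s + 1)Y = 120/s^6 + (3*s - 15).
Solve for Y(s) and write it as one ratio of polynomials.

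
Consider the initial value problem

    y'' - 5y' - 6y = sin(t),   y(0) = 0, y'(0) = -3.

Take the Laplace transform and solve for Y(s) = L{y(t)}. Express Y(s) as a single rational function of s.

Transform both sides with L{·}.
The derivative rules (L{y''} = s^2 Y - s·y(0) - y'(0) and L{y'} = sY - y(0), with y(0) = 0, y'(0) = -3) turn the left side into (s^2 - 5*s - 6)Y - (-3).
The right side is L{sin(t)} = 1/(s^2 + 1).
So (s^2 - 5*s - 6)Y = 1/(s^2 + 1) + (-3).
Solve for Y(s) and write it as one ratio of polynomials.

Y(s) = (-3*s^2 - 2)/(s^4 - 5*s^3 - 5*s^2 - 5*s - 6)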